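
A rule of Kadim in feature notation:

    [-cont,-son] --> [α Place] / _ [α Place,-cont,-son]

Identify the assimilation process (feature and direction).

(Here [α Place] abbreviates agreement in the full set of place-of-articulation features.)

regressive place assimilation

The shared variable α links the value of the place features (abbreviated [Place]) on the target to the same value on the neighbouring segment, so place is the feature that assimilates.
The conditioning segment sits to the right of the focus bar, meaning the trigger follows the segment that changes — regressive assimilation.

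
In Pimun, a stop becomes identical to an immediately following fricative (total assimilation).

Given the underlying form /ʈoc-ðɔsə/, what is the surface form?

/c/ is the segment targeted by the rule; it sits immediately before /ð/, so it assimilates completely and surfaces as [ð].

[ʈoððɔsə]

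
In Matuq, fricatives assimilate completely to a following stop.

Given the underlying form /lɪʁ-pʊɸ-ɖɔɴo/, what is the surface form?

/ʁ/ is the segment targeted by the rule; it sits immediately before /p/, so it assimilates completely and surfaces as [p].
At the second juncture, /ɸ/ likewise becomes [ɖ] adjacent to /ɖ/.

[lɪppʊɖɖɔɴo]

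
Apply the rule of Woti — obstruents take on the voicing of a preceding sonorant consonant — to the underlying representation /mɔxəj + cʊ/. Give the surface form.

[mɔxəjɟʊ]

/c/ is a voiceless palatal stop. The preceding trigger /j/ is voiced, so /c/ must become voiced as well.
The voiced palatal stop is [ɟ], so /c/ → [ɟ].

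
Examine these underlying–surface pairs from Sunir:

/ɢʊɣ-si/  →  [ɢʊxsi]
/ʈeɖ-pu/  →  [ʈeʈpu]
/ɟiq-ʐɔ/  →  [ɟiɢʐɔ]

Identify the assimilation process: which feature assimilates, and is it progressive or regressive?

regressive voicing assimilation

Underlying /ɣ/ is realised as [x] next to /s/; /s/ itself does not change.
/ɣ/ is voiced while /s/ is voiceless; the output [x] is voiceless, matching the trigger — so the feature that spreads is voicing.
Place and manner are unchanged, so the assimilation is partial, not total.
Checking the remaining alternations: /ɖ/ → [ʈ] before /p/ (voiced → voiceless, matching voiceless); /q/ → [ɢ] before /ʐ/ (voiceless → voiced, matching voiced) — only voicing changes, and always toward the following segment.
The trigger is the following segment, so the direction is regressive (anticipatory).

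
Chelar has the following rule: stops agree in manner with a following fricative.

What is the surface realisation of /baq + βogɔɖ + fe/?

[baχβogɔʐfe]

/q/ is a voiceless uvular stop. The following trigger /β/ is a fricative, so /q/ must become a fricative as well.
A voiceless uvular fricative is [χ], so the surface segment is [χ].
The same rule applies at the second boundary: /ɖ/ → [ʐ] next to /f/.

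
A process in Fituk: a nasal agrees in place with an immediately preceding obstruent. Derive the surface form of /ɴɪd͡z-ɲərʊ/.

[ɴɪd͡znərʊ]

The rule targets /ɲ/ (voiced palatal nasal), which sits after the trigger /d͡z/ (alveolar).
A voiced alveolar nasal is [n], so the surface segment is [n].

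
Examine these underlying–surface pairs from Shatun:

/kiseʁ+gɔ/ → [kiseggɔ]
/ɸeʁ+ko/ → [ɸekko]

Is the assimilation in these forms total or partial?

The segment that alternates is /ʁ/, which surfaces as [g] when adjacent to /g/.
The output [g] is identical to the trigger /g/ — every feature (place, manner, voicing) has been copied — so this is total assimilation.
The remaining alternation confirms this: /ʁ/ → [k] before /k/ — in each case the output is a copy of the following consonant.

total assimilation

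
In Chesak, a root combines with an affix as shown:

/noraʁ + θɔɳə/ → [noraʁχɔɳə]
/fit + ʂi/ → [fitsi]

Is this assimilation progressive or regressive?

The segment that alternates is /θ/, which surfaces as [χ] when adjacent to /ʁ/.
/θ/ is dental while /ʁ/ is uvular; the output [χ] is uvular, matching the trigger — so the feature that spreads is place.
The same holds elsewhere in the data: /ʂ/ → [s] after /t/ (retroflex → alveolar, matching alveolar) — only place changes, and always toward the preceding segment.
The trigger is the preceding segment, so the direction is progressive (perseverative).

progressive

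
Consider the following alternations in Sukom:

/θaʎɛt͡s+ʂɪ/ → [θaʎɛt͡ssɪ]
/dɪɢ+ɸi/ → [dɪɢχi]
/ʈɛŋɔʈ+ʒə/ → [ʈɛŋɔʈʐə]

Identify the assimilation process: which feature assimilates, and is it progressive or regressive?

The segment that alternates is /ʂ/, which surfaces as [s] when adjacent to /t͡s/.
/ʂ/ is retroflex while /t͡s/ is alveolar; the output [s] is alveolar, matching the trigger — so the feature that spreads is place.
Manner and voice are unchanged, so the assimilation is partial, not total.
Checking the remaining alternations: /ɸ/ → [χ] after /ɢ/ (bilabial → uvular, matching uvular); /ʒ/ → [ʐ] after /ʈ/ (postalveolar → retroflex, matching retroflex) — only place changes, and always toward the preceding segment.
The trigger is the preceding segment, so the direction is progressive (perseverative).

progressive place assimilation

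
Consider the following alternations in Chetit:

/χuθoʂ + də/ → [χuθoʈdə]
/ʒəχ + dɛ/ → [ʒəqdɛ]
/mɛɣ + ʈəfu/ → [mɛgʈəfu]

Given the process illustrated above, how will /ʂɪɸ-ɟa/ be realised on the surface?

[ʂɪpɟa]

The data show regressive manner assimilation: /ʂ/ → [ʈ] before /d/; /χ/ → [q] before /d/; /ɣ/ → [g] before /ʈ/. In each pair only manner changes, matching the following consonant, while place and voice stay constant.
The rule targets /ɸ/ (voiceless bilabial fricative), which sits before the trigger /ɟ/ (stop).
Changing only its manner to stop gives [p] — the voiceless bilabial stop.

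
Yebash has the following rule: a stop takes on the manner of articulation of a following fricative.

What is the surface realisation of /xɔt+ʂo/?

/t/ is a voiceless alveolar stop. The following trigger /ʂ/ is a fricative, so /t/ must become a fricative as well.
The voiceless alveolar fricative is [s], so /t/ → [s].

[xɔsʂo]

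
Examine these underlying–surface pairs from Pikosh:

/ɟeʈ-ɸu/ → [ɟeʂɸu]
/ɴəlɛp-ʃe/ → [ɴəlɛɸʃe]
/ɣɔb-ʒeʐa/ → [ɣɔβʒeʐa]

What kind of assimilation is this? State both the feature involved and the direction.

The segment that alternates is /ʈ/, which surfaces as [ʂ] when adjacent to /ɸ/.
The change stop → fricative matches the manner of the following /ɸ/, identifying this as manner assimilation.
Place and voice are unchanged, so the assimilation is partial, not total.
Checking the remaining alternations: /p/ → [ɸ] before /ʃ/ (stop → fricative, matching a fricative); /b/ → [β] before /ʒ/ (stop → fricative, matching a fricative) — only manner changes, and always toward the following segment.
The trigger is the following segment, so the direction is regressive (anticipatory).

regressive manner assimilation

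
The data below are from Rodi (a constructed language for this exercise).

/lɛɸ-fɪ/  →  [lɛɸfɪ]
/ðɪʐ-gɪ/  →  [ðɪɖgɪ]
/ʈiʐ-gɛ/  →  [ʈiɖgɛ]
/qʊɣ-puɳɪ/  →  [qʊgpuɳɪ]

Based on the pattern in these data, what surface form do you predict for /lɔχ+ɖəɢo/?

[lɔqɖəɢo]

The data show regressive manner assimilation: /ʐ/ → [ɖ] before /g/; /ɣ/ → [g] before /p/. In each pair only manner changes, matching the following consonant, while place and voice stay constant.
No alternation appears in [lɛɸfɪ]: there the adjacent consonants already agree in manner (/ɸ/ and /f/ are both fricatives), so this form is consistent with the same rule.
The rule targets /χ/ (voiceless uvular fricative), which sits before the trigger /ɖ/ (stop).
The voiceless uvular stop is [q], so /χ/ → [q].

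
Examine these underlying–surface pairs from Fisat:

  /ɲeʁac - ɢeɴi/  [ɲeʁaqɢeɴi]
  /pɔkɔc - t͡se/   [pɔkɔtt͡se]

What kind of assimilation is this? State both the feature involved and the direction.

Comparing underlying and surface forms, /c/ → [q] is the alternation; the neighbouring /ɢ/ is constant.
The change palatal → uvular matches the place of the following /ɢ/, identifying this as place assimilation.
Manner and voice are unchanged, so the assimilation is partial, not total.
The other alternating form patterns the same way: /c/ → [t] before /t͡s/ (palatal → alveolar, matching alveolar) — only place changes, and always toward the following segment.
Since the segment that changes precedes the conditioning segment, the assimilation is regressive.

regressive place assimilation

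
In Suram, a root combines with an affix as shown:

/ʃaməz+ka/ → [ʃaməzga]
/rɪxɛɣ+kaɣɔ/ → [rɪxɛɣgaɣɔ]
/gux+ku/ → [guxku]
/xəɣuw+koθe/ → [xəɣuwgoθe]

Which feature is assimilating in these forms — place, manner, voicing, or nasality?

voicing

Comparing underlying and surface forms, /k/ → [g] is the alternation; the neighbouring /z/ is constant.
The change voiceless → voiced matches the voicing of the preceding /z/, identifying this as voicing assimilation.
The same holds elsewhere in the data: /k/ → [g] after /ɣ/ (voiceless → voiced, matching voiced); /k/ → [g] after /w/ (voiceless → voiced, matching voiced) — only voicing changes, and always toward the preceding segment.
No alternation appears in [guxku]: there the adjacent consonants already agree in voicing (/k/ and /x/ are both voiceless), so this form is consistent with the same rule.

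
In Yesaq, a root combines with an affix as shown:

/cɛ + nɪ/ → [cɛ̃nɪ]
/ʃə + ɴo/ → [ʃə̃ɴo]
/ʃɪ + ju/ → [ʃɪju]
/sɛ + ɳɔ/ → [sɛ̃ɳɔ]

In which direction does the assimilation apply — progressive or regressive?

The vowel /ɛ/ surfaces as nasalised [ɛ̃] next to the following nasal /n/ — it has acquired the [+nasal] feature of its neighbour.
The other forms show the same pattern: /ə/ → [ə̃] before /ɴ/; /ɛ/ → [ɛ̃] before /ɳ/ — each time a vowel is nasalised next to a following nasal.
No change occurs in [ʃɪju] because the vowel at the boundary is adjacent to an oral consonant, not a nasal (/ɪ/ next to /j/).
Because the conditioning nasal is to the right of the vowel that changes, the process is regressive (anticipatory).

regressive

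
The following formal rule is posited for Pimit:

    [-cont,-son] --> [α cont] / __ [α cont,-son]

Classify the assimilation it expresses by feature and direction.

regressive manner assimilation

The shared variable α links the value of [cont] on the target to that of the neighbouring obstruent. [cont] distinguishes stops from fricatives — a manner-of-articulation feature — so this is manner assimilation.
Since the environment is written after the underscore, the trigger follows the target; the direction is regressive.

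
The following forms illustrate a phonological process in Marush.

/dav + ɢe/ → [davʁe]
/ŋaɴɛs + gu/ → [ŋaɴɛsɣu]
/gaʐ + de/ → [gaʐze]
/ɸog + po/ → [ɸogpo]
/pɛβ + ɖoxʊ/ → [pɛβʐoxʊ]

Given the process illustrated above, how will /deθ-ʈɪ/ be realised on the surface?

[deθʂɪ]

The data show progressive manner assimilation: /ɢ/ → [ʁ] after /v/; /g/ → [ɣ] after /s/; /d/ → [z] after /ʐ/; /ɖ/ → [ʐ] after /β/. In each pair only manner changes, matching the preceding consonant, while place and voice stay constant.
Nothing changes in [ɸogpo]: there the adjacent consonants already agree in manner (/p/ and /g/ are both stops), so this form is consistent with the same rule.
/ʈ/ is a voiceless retroflex stop. The preceding trigger /θ/ is a fricative, so /ʈ/ must become a fricative as well.
The voiceless retroflex fricative is [ʂ], so /ʈ/ → [ʂ].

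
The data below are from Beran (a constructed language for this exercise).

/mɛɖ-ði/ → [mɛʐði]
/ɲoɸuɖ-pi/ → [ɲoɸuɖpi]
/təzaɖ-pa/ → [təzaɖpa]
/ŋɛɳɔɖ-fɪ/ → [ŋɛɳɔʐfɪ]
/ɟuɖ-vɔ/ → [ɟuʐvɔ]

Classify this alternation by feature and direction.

regressive manner assimilation

Underlying /ɖ/ is realised as [ʐ] next to /ð/; /ð/ itself does not change.
/ɖ/ is a stop while /ð/ is a fricative; the output [ʐ] is a fricative, matching the trigger — so the feature that spreads is manner.
Place and voice are unchanged, so the assimilation is partial, not total.
The other alternating forms pattern the same way: /ɖ/ → [ʐ] before /f/ (stop → fricative, matching a fricative); /ɖ/ → [ʐ] before /v/ (stop → fricative, matching a fricative) — only manner changes, and always toward the following segment.
No alternation appears in [ɲoɸuɖpi], [təzaɖpa]: there the adjacent consonants already agree in manner (/ɖ/ and /p/ are both stops; /ɖ/ and /p/ are both stops), so these forms are consistent with the same rule.
Since the segment that changes precedes the conditioning segment, the assimilation is regressive.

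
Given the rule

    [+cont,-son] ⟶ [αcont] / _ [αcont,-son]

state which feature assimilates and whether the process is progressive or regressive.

The rule copies [cont] (continuancy) from the environment onto the target fricatives; since [±cont] encodes the stop/fricative manner contrast, the assimilating dimension is manner.
Since the environment is written after the underscore, the trigger follows the target; the direction is regressive.

regressive manner assimilation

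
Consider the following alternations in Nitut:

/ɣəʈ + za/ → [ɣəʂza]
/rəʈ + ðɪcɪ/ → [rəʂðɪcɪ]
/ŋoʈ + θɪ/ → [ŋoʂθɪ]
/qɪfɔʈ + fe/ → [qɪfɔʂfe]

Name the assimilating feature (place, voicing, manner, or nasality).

The segment that alternates is /ʈ/, which surfaces as [ʂ] when adjacent to /z/.
The change stop → fricative matches the manner of the following /z/, identifying this as manner assimilation.
The other alternating forms pattern the same way: /ʈ/ → [ʂ] before /ð/ (stop → fricative, matching a fricative); /ʈ/ → [ʂ] before /θ/ (stop → fricative, matching a fricative); /ʈ/ → [ʂ] before /f/ (stop → fricative, matching a fricative) — only manner changes, and always toward the following segment.

manner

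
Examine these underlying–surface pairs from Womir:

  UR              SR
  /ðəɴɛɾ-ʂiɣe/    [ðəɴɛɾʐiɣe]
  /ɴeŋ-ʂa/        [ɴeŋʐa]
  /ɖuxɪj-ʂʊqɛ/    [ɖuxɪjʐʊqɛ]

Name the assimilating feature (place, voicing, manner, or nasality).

voicing

Comparing underlying and surface forms, /ʂ/ → [ʐ] is the alternation; the neighbouring /ɾ/ is constant.
The change voiceless → voiced matches the voicing of the preceding /ɾ/, identifying this as voicing assimilation.
Checking the remaining alternations: /ʂ/ → [ʐ] after /ŋ/ (voiceless → voiced, matching voiced); /ʂ/ → [ʐ] after /j/ (voiceless → voiced, matching voiced) — only voicing changes, and always toward the preceding segment.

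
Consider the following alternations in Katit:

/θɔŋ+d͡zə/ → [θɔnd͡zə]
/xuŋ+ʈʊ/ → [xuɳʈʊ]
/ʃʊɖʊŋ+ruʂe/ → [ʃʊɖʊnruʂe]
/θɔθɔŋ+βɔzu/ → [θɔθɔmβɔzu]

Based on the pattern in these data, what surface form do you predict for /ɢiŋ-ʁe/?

[ɢiɴʁe]

The data show regressive place assimilation: /ŋ/ → [n] before /d͡z/; /ŋ/ → [ɳ] before /ʈ/; /ŋ/ → [n] before /r/; /ŋ/ → [m] before /β/. In each pair only place changes, matching the following consonant, while manner and voice stay constant.
/ŋ/ is a voiced velar nasal. The following trigger /ʁ/ is uvular, so /ŋ/ must become uvular as well.
Changing only its place to uvular gives [ɴ] — the voiced uvular nasal.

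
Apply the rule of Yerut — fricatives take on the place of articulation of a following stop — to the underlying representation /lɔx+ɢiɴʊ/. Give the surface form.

/x/ is a voiceless velar fricative. The following trigger /ɢ/ is uvular, so /x/ must become uvular as well.
A voiceless uvular fricative is [χ], so the surface segment is [χ].

[lɔχɢiɴʊ]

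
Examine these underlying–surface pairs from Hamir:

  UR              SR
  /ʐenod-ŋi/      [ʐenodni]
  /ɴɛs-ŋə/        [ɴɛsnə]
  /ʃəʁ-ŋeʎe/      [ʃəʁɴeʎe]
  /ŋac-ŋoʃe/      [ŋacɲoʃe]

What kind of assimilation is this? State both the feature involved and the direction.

progressive place assimilation

The segment that alternates is /ŋ/, which surfaces as [n] when adjacent to /d/.
/ŋ/ is velar while /d/ is alveolar; the output [n] is alveolar, matching the trigger — so the feature that spreads is place.
Manner and voice are unchanged, so the assimilation is partial, not total.
The other alternating forms pattern the same way: /ŋ/ → [n] after /s/ (velar → alveolar, matching alveolar); /ŋ/ → [ɴ] after /ʁ/ (velar → uvular, matching uvular); /ŋ/ → [ɲ] after /c/ (velar → palatal, matching palatal) — only place changes, and always toward the preceding segment.
Since the segment that changes follows the conditioning segment, the assimilation is progressive.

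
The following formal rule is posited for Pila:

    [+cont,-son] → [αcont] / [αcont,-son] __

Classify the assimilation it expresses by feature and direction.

The rule copies [cont] (continuancy) from the environment onto the target fricatives; since [±cont] encodes the stop/fricative manner contrast, the assimilating dimension is manner.
The conditioning segment sits to the left of the focus bar, meaning the trigger precedes the segment that changes — progressive assimilation.

progressive manner assimilation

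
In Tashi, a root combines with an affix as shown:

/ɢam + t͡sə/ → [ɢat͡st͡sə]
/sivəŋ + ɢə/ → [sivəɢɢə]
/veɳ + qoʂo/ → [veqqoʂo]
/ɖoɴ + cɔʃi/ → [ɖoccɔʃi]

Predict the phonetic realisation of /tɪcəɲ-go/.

[tɪcəggo]

The data show regressive total assimilation (/m/ → [t͡s] before /t͡s/; /ŋ/ → [ɢ] before /ɢ/; /ɳ/ → [q] before /q/; /ɴ/ → [c] before /c/): in every case the target segment becomes identical to its following neighbour, copying more than a single feature.
/ɲ/ is the segment targeted by the rule; it sits immediately before /g/, so it assimilates completely and surfaces as [g].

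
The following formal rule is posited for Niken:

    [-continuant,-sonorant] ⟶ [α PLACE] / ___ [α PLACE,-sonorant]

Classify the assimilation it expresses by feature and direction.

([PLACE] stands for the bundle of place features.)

regressive place assimilation

The shared variable α links the value of the place features (abbreviated [PLACE]) on the target to the same value on the neighbouring segment, so place is the feature that assimilates.
The conditioning segment sits to the right of the focus bar, meaning the trigger follows the segment that changes — regressive assimilation.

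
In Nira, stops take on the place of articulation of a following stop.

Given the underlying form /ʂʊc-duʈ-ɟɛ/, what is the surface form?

[ʂʊtducɟɛ]

The rule targets /c/ (voiceless palatal stop), which sits before the trigger /d/ (alveolar).
Changing only its place to alveolar gives [t] — the voiceless alveolar stop.
The same rule applies at the second boundary: /ʈ/ → [c] next to /ɟ/.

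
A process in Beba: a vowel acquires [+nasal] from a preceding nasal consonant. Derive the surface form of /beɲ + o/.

The vowel /o/ is adjacent to the preceding nasal /ɲ/, so it acquires [+nasal] and surfaces as [õ].

[beɲõ]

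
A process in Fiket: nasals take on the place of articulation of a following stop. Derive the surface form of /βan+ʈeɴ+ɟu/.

[βaɳʈeɲɟu]

/n/ is a voiced alveolar nasal. The following trigger /ʈ/ is retroflex, so /n/ must become retroflex as well.
A voiced retroflex nasal is [ɳ], so the surface segment is [ɳ].
At the second juncture, /ɴ/ likewise becomes [ɲ] adjacent to /ɟ/.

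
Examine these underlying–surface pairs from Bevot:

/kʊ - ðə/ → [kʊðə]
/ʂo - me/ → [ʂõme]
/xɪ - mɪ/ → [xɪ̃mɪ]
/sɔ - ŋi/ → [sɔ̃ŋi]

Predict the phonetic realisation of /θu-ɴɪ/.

The data show regressive nasality assimilation (vowel nasalisation): /o/ → [õ] before /m/; /ɪ/ → [ɪ̃] before /m/; /ɔ/ → [ɔ̃] before /ŋ/ — a vowel is nasalised by an immediately following nasal consonant.
No change occurs in [kʊðə] because the vowel at the boundary is adjacent to an oral consonant, not a nasal (/ʊ/ next to /ð/).
The vowel /u/ is adjacent to the following nasal /ɴ/, so it acquires [+nasal] and surfaces as [ũ].

[θũɴɪ]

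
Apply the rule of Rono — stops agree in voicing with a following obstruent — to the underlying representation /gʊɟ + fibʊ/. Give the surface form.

/ɟ/ is a voiced palatal stop. The following trigger /f/ is voiceless, so /ɟ/ must become voiceless as well.
Changing only its voicing to voiceless gives [c] — the voiceless palatal stop.

[gʊcfibʊ]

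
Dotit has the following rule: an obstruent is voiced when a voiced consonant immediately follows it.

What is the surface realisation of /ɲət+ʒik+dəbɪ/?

[ɲədʒigdəbɪ]

/t/ is a voiceless alveolar stop. The following trigger /ʒ/ is voiced, so /t/ must become voiced as well.
A voiced alveolar stop is [d], so the surface segment is [d].
The same rule applies at the second boundary: /k/ → [g] next to /d/.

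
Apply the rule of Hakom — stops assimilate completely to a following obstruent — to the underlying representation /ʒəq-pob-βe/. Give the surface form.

/q/ is the segment targeted by the rule; it sits immediately before /p/, so it assimilates completely and surfaces as [p].
The same rule applies at the second boundary: /b/ → [β] next to /β/.

[ʒəppoββe]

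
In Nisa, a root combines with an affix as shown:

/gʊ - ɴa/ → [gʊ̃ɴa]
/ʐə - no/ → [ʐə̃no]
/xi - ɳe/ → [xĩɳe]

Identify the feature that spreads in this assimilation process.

nasality

The vowel /ʊ/ surfaces as nasalised [ʊ̃] next to the following nasal /ɴ/ — it has acquired the [+nasal] feature of its neighbour.
The other forms show the same pattern: /ə/ → [ə̃] before /n/; /i/ → [ĩ] before /ɳ/ — each time a vowel is nasalised next to a following nasal.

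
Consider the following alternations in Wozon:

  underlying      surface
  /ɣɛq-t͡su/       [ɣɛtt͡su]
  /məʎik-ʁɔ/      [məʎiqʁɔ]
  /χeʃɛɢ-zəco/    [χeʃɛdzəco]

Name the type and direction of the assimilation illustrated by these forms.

regressive place assimilation

The segment that alternates is /q/, which surfaces as [t] when adjacent to /t͡s/.
/q/ is uvular while /t͡s/ is alveolar; the output [t] is alveolar, matching the trigger — so the feature that spreads is place.
Manner and voice are unchanged, so the assimilation is partial, not total.
The same holds elsewhere in the data: /k/ → [q] before /ʁ/ (velar → uvular, matching uvular); /ɢ/ → [d] before /z/ (uvular → alveolar, matching alveolar) — only place changes, and always toward the following segment.
Since the segment that changes precedes the conditioning segment, the assimilation is regressive.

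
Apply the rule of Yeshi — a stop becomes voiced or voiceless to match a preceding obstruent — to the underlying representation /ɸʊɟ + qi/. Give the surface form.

[ɸʊɟɢi]

/q/ is a voiceless uvular stop. The preceding trigger /ɟ/ is voiced, so /q/ must become voiced as well.
A voiced uvular stop is [ɢ], so the surface segment is [ɢ].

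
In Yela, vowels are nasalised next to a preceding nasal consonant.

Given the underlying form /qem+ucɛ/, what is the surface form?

[qemũcɛ]

The vowel /u/ is adjacent to the preceding nasal /m/, so it acquires [+nasal] and surfaces as [ũ].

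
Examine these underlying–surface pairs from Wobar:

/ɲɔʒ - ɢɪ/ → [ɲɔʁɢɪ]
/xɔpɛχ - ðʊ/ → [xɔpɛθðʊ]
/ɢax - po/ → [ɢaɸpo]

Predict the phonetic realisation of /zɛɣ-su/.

[zɛzsu]

The data show regressive place assimilation: /ʒ/ → [ʁ] before /ɢ/; /χ/ → [θ] before /ð/; /x/ → [ɸ] before /p/. In each pair only place changes, matching the following consonant, while manner and voice stay constant.
/ɣ/ is a voiced velar fricative. The following trigger /s/ is alveolar, so /ɣ/ must become alveolar as well.
A voiced alveolar fricative is [z], so the surface segment is [z].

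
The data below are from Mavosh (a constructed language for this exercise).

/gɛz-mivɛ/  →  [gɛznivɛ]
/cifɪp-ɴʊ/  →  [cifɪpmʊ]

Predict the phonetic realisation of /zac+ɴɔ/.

The data show progressive place assimilation: /m/ → [n] after /z/; /ɴ/ → [m] after /p/. In each pair only place changes, matching the preceding consonant, while manner and voice stay constant.
/ɴ/ is a voiced uvular nasal. The preceding trigger /c/ is palatal, so /ɴ/ must become palatal as well.
The voiced palatal nasal is [ɲ], so /ɴ/ → [ɲ].

[zacɲɔ]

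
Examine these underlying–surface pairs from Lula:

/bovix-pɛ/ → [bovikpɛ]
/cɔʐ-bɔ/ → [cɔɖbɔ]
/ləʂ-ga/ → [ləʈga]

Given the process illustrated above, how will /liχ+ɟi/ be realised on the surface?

[liqɟi]

The data show regressive manner assimilation: /x/ → [k] before /p/; /ʐ/ → [ɖ] before /b/; /ʂ/ → [ʈ] before /g/. In each pair only manner changes, matching the following consonant, while place and voice stay constant.
The rule targets /χ/ (voiceless uvular fricative), which sits before the trigger /ɟ/ (stop).
A voiceless uvular stop is [q], so the surface segment is [q].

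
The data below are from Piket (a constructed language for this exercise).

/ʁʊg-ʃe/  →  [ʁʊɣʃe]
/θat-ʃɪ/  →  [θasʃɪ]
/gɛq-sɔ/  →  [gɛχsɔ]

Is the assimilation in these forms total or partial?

partial assimilation

The segment that alternates is /g/, which surfaces as [ɣ] when adjacent to /ʃ/.
The change stop → fricative matches the manner of the following /ʃ/, identifying this as manner assimilation.
Place and voice are unchanged, so the assimilation is partial, not total.
Checking the remaining alternations: /t/ → [s] before /ʃ/ (stop → fricative, matching a fricative); /q/ → [χ] before /s/ (stop → fricative, matching a fricative) — only manner changes, and always toward the following segment.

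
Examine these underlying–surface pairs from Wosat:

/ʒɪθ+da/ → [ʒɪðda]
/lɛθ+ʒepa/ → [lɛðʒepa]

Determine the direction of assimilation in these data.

The segment that alternates is /θ/, which surfaces as [ð] when adjacent to /d/.
/θ/ is voiceless while /d/ is voiced; the output [ð] is voiced, matching the trigger — so the feature that spreads is voicing.
The same holds elsewhere in the data: /θ/ → [ð] before /ʒ/ (voiceless → voiced, matching voiced) — only voicing changes, and always toward the following segment.
Since the segment that changes precedes the conditioning segment, the assimilation is regressive.

regressive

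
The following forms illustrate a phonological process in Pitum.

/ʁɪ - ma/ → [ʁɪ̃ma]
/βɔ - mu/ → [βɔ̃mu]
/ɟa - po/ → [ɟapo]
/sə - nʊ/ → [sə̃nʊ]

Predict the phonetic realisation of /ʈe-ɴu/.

The data show regressive nasality assimilation (vowel nasalisation): /ɪ/ → [ɪ̃] before /m/; /ɔ/ → [ɔ̃] before /m/; /ə/ → [ə̃] before /n/ — a vowel is nasalised by an immediately following nasal consonant.
No change occurs in [ɟapo] because the vowel at the boundary is adjacent to an oral consonant, not a nasal (/a/ next to /p/).
/e/ sits next to the nasal /ɴ/ and is therefore nasalised to [ẽ].

[ʈẽɴu]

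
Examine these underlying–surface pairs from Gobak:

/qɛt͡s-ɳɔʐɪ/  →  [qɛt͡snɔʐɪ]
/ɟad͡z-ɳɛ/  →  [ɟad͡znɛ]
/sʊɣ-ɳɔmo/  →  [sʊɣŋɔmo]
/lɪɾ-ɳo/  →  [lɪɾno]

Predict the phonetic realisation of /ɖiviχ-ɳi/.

The data show progressive place assimilation: /ɳ/ → [n] after /t͡s/; /ɳ/ → [n] after /d͡z/; /ɳ/ → [ŋ] after /ɣ/; /ɳ/ → [n] after /ɾ/. In each pair only place changes, matching the preceding consonant, while manner and voice stay constant.
/ɳ/ is a voiced retroflex nasal. The preceding trigger /χ/ is uvular, so /ɳ/ must become uvular as well.
A voiced uvular nasal is [ɴ], so the surface segment is [ɴ].

[ɖiviχɴi]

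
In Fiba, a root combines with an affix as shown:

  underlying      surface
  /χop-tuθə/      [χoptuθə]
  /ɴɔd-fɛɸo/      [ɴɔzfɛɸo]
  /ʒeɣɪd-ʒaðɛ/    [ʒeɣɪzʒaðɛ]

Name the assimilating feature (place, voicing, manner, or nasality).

manner

Underlying /d/ is realised as [z] next to /f/; /f/ itself does not change.
/d/ is a stop while /f/ is a fricative; the output [z] is a fricative, matching the trigger — so the feature that spreads is manner.
Checking the remaining alternation: /d/ → [z] before /ʒ/ (stop → fricative, matching a fricative) — only manner changes, and always toward the following segment.
Nothing changes in [χoptuθə]: there the adjacent consonants already agree in manner (/p/ and /t/ are both stops), so this form is consistent with the same rule.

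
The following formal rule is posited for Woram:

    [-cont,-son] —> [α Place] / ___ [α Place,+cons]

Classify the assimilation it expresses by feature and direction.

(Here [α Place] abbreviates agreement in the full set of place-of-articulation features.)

The shared variable α links the value of the place features (abbreviated [Place]) on the target to the same value on the neighbouring segment, so place is the feature that assimilates.
The conditioning segment sits to the right of the focus bar, meaning the trigger follows the segment that changes — regressive assimilation.

regressive place assimilation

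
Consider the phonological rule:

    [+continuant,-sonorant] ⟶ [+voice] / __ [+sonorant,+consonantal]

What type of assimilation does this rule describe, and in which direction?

The target ([+continuant,-sonorant], fricatives) acquires [+voice] next to a sonorant consonant ([+sonorant,+consonantal]) — it takes on the voicing of its neighbour, so the feature that spreads is voicing.
Since the environment is written after the underscore, the trigger follows the target; the direction is regressive.

regressive voicing assimilation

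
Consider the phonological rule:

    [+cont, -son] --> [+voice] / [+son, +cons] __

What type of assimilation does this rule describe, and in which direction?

The target ([+cont, -son], fricatives) acquires [+voice] next to a sonorant consonant ([+son, +cons]) — it takes on the voicing of its neighbour, so the feature that spreads is voicing.
The conditioning segment sits to the left of the focus bar, meaning the trigger precedes the segment that changes — progressive assimilation.

progressive voicing assimilation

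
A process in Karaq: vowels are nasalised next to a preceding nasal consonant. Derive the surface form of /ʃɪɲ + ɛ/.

The vowel /ɛ/ is adjacent to the preceding nasal /ɲ/, so it acquires [+nasal] and surfaces as [ɛ̃].

[ʃɪɲɛ̃]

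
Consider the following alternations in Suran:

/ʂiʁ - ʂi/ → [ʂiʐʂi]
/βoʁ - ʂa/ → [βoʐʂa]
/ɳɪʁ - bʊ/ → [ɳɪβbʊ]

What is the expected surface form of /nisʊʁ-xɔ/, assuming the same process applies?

[nisʊɣxɔ]

The data show regressive place assimilation: /ʁ/ → [ʐ] before /ʂ/; /ʁ/ → [β] before /b/. In each pair only place changes, matching the following consonant, while manner and voice stay constant.
The rule targets /ʁ/ (voiced uvular fricative), which sits before the trigger /x/ (velar).
A voiced velar fricative is [ɣ], so the surface segment is [ɣ].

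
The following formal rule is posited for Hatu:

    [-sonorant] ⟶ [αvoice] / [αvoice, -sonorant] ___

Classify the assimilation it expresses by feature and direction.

progressive voicing assimilation

The rule copies [voice] from the environment onto the target, so the assimilating feature is voicing.
Since the environment is written before the underscore, the trigger precedes the target; the direction is progressive.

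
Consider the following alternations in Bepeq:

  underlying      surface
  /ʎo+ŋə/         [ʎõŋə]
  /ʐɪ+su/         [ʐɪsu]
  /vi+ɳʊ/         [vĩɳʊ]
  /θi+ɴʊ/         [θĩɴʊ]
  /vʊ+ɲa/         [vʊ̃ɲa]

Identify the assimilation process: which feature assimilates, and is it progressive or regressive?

regressive nasality assimilation (vowel nasalisation)

The vowel /o/ surfaces as nasalised [õ] next to the following nasal /ŋ/ — it has acquired the [+nasal] feature of its neighbour.
The other forms show the same pattern: /i/ → [ĩ] before /ɳ/; /i/ → [ĩ] before /ɴ/; /ʊ/ → [ʊ̃] before /ɲ/ — each time a vowel is nasalised next to a following nasal.
No change occurs in [ʐɪsu] because the vowel at the boundary is adjacent to an oral consonant, not a nasal (/ɪ/ next to /s/).
Because the conditioning nasal is to the right of the vowel that changes, the process is regressive (anticipatory).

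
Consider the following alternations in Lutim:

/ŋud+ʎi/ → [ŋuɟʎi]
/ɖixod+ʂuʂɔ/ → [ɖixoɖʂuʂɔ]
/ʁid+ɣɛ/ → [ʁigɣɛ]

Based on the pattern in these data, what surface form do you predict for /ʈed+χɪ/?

The data show regressive place assimilation: /d/ → [ɟ] before /ʎ/; /d/ → [ɖ] before /ʂ/; /d/ → [g] before /ɣ/. In each pair only place changes, matching the following consonant, while manner and voice stay constant.
The rule targets /d/ (voiced alveolar stop), which sits before the trigger /χ/ (uvular).
The voiced uvular stop is [ɢ], so /d/ → [ɢ].

[ʈeɢχɪ]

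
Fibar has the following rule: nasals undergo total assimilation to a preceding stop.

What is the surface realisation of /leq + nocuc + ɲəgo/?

[leqqocuccəgo]

/n/ is the segment targeted by the rule; it sits immediately after /q/, so it assimilates completely and surfaces as [q].
At the second juncture, /ɲ/ likewise becomes [c] adjacent to /c/.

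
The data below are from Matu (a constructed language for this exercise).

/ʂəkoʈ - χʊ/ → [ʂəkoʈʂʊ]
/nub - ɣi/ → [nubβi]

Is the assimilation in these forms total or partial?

partial assimilation

Underlying /χ/ is realised as [ʂ] next to /ʈ/; /ʈ/ itself does not change.
/χ/ is uvular while /ʈ/ is retroflex; the output [ʂ] is retroflex, matching the trigger — so the feature that spreads is place.
Manner and voice are unchanged, so the assimilation is partial, not total.
The other alternating form patterns the same way: /ɣ/ → [β] after /b/ (velar → bilabial, matching bilabial) — only place changes, and always toward the preceding segment.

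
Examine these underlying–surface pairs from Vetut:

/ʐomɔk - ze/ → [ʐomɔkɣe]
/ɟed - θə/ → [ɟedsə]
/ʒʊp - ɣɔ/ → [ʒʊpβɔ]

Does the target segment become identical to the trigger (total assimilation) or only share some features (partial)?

partial assimilation

The segment that alternates is /z/, which surfaces as [ɣ] when adjacent to /k/.
The change alveolar → velar matches the place of the preceding /k/, identifying this as place assimilation.
Manner and voice are unchanged, so the assimilation is partial, not total.
The other alternating forms pattern the same way: /θ/ → [s] after /d/ (dental → alveolar, matching alveolar); /ɣ/ → [β] after /p/ (velar → bilabial, matching bilabial) — only place changes, and always toward the preceding segment.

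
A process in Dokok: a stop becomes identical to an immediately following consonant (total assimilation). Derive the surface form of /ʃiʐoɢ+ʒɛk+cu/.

/ɢ/ is the segment targeted by the rule; it sits immediately before /ʒ/, so it assimilates completely and surfaces as [ʒ].
The same rule applies at the second boundary: /k/ → [c] next to /c/.

[ʃiʐoʒʒɛccu]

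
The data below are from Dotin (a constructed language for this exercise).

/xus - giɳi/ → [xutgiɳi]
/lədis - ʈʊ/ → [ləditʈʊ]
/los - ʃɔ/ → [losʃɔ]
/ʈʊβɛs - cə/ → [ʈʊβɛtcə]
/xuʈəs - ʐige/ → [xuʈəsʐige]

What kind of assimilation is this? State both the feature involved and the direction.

regressive manner assimilation

Underlying /s/ is realised as [t] next to /g/; /g/ itself does not change.
/s/ is a fricative while /g/ is a stop; the output [t] is a stop, matching the trigger — so the feature that spreads is manner.
Place and voice are unchanged, so the assimilation is partial, not total.
The same holds elsewhere in the data: /s/ → [t] before /ʈ/ (fricative → stop, matching a stop); /s/ → [t] before /c/ (fricative → stop, matching a stop) — only manner changes, and always toward the following segment.
Nothing changes in [losʃɔ], [xuʈəsʐige]: there the adjacent consonants already agree in manner (/s/ and /ʃ/ are both fricatives; /s/ and /ʐ/ are both fricatives), so these forms are consistent with the same rule.
Since the segment that changes precedes the conditioning segment, the assimilation is regressive.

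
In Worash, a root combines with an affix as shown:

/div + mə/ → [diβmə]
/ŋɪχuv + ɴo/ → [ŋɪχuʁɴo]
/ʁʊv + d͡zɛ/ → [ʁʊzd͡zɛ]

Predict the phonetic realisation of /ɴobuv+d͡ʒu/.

The data show regressive place assimilation: /v/ → [β] before /m/; /v/ → [ʁ] before /ɴ/; /v/ → [z] before /d͡z/. In each pair only place changes, matching the following consonant, while manner and voice stay constant.
The rule targets /v/ (voiced labiodental fricative), which sits before the trigger /d͡ʒ/ (postalveolar).
A voiced postalveolar fricative is [ʒ], so the surface segment is [ʒ].

[ɴobuʒd͡ʒu]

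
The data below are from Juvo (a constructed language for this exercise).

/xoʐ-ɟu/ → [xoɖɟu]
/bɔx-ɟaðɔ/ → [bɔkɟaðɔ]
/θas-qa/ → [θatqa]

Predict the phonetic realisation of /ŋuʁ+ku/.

The data show regressive manner assimilation: /ʐ/ → [ɖ] before /ɟ/; /x/ → [k] before /ɟ/; /s/ → [t] before /q/. In each pair only manner changes, matching the following consonant, while place and voice stay constant.
The rule targets /ʁ/ (voiced uvular fricative), which sits before the trigger /k/ (stop).
Changing only its manner to stop gives [ɢ] — the voiced uvular stop.

[ŋuɢku]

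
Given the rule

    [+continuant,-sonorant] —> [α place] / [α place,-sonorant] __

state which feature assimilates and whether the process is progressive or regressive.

The rule copies the place features (abbreviated [place]) from the environment onto the target, so the assimilating feature is place.
The conditioning segment sits to the left of the focus bar, meaning the trigger precedes the segment that changes — progressive assimilation.

progressive place assimilation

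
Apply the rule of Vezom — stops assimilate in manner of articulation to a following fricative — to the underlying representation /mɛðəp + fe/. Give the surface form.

[mɛðəɸfe]

/p/ is a voiceless bilabial stop. The following trigger /f/ is a fricative, so /p/ must become a fricative as well.
Changing only its manner to fricative gives [ɸ] — the voiceless bilabial fricative.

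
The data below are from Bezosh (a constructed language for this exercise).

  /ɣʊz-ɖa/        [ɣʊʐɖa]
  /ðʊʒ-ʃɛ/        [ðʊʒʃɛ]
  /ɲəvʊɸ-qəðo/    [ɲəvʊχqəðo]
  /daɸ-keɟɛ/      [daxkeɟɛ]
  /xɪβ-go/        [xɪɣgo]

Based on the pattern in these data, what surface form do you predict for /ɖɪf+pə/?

The data show regressive place assimilation: /z/ → [ʐ] before /ɖ/; /ɸ/ → [χ] before /q/; /ɸ/ → [x] before /k/; /β/ → [ɣ] before /g/. In each pair only place changes, matching the following consonant, while manner and voice stay constant.
Nothing changes in [ðʊʒʃɛ]: there the adjacent consonants already agree in place (/ʒ/ and /ʃ/ are both postalveolar), so this form is consistent with the same rule.
The rule targets /f/ (voiceless labiodental fricative), which sits before the trigger /p/ (bilabial).
A voiceless bilabial fricative is [ɸ], so the surface segment is [ɸ].

[ɖɪɸpə]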